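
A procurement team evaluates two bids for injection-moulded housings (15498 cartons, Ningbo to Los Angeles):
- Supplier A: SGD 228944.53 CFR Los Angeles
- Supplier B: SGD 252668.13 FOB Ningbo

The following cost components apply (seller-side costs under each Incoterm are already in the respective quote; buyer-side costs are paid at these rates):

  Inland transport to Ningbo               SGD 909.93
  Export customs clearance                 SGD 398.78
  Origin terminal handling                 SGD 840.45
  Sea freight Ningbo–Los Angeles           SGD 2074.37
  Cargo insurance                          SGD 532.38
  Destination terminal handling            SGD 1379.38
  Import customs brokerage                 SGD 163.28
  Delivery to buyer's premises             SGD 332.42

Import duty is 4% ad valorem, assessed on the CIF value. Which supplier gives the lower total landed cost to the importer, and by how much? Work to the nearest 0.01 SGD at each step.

Supplier A is cheaper by SGD 26829.89

Supplier A (CFR):
CIF value = CFR price + insurance = 228944.53 + 532.38 = 229476.91
Import duty = 229476.91 × 4% = 9179.08
Buyer bears (A): 532.38 + 1379.38 + 163.28 + 332.42 = 2407.46
Landed cost (A) = invoice 228944.53 + 2407.46 + duty 9179.08 = 240531.07
Supplier B (FOB):
CIF value = FOB price + freight + insurance = 252668.13 + 2074.37 + 532.38 = 255274.88
Import duty = 255274.88 × 4% = 10211.00
Buyer bears (B): 2074.37 + 532.38 + 1379.38 + 163.28 + 332.42 = 4481.83
Landed cost (B) = invoice 252668.13 + 4481.83 + duty 10211.00 = 267360.96
Difference = |240531.07 − 267360.96| = 26829.89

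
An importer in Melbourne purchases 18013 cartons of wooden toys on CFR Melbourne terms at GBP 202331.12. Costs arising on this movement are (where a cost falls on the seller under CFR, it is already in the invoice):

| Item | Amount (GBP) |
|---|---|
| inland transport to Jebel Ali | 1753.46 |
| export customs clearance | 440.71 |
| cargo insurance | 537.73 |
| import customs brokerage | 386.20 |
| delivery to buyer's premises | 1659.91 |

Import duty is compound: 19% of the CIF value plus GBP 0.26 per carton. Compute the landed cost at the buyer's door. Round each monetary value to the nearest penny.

CFR: the seller pays costs through ocean freight to the destination port, but not insurance.
Already in the invoice (seller's account under CFR): inland to port, export clearance — exclude.
CIF value = CFR price + insurance = 202331.12 + 537.73 = 202868.85
Ad valorem component: 202868.85 × 19% = 38545.08
Specific component: 18013 × 0.26 = 4683.38
Import duty = 38545.08 + 4683.38 = 43228.46
Buyer bears: insurance 537.73 + brokerage 386.20 + delivery 1659.91 + duty 43228.46 = 45812.30
Landed cost = invoice 202331.12 + 45812.30 = 248143.42

Total landed cost: GBP 248143.42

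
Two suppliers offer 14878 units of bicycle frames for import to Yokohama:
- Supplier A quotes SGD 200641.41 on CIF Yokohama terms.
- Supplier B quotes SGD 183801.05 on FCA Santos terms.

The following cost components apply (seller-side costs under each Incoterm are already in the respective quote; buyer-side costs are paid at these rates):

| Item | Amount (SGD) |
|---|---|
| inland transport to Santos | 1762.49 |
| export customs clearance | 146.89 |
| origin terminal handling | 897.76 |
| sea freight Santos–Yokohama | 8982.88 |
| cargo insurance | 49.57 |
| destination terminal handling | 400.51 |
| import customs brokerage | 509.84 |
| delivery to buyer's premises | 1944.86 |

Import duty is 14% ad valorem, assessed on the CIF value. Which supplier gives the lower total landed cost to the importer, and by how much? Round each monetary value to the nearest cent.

Supplier A (CIF):
The CIF price already equals the CIF value: 200641.41
Import duty = 200641.41 × 14% = 28089.80
Buyer bears (A): 400.51 + 509.84 + 1944.86 = 2855.21
Landed cost (A) = invoice 200641.41 + 2855.21 + duty 28089.80 = 231586.42
Supplier B (FCA):
CIF value = FCA price + origin terminal + freight + insurance = 183801.05 + 897.76 + 8982.88 + 49.57 = 193731.26
Import duty = 193731.26 × 14% = 27122.38
Buyer bears (B): 897.76 + 8982.88 + 49.57 + 400.51 + 509.84 + 1944.86 = 12785.42
Landed cost (B) = invoice 183801.05 + 12785.42 + duty 27122.38 = 223708.85
Difference = |231586.42 − 223708.85| = 7877.57

Supplier B is cheaper by SGD 7877.57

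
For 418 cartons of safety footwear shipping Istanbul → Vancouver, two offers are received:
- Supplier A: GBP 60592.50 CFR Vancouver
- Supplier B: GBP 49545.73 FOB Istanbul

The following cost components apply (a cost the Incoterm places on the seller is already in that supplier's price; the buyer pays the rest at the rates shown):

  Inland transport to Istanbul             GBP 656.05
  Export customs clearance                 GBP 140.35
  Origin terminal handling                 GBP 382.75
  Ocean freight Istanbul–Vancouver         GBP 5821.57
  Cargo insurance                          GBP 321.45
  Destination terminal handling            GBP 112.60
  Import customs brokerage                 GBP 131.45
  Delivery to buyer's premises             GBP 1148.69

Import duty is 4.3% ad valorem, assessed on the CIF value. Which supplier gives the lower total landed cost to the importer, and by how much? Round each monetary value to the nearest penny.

Supplier B is cheaper by GBP 5449.88

Supplier A (CFR):
CIF value = CFR price + insurance = 60592.50 + 321.45 = 60913.95
Import duty = 60913.95 × 4.3% = 2619.30
Buyer bears (A): 321.45 + 112.60 + 131.45 + 1148.69 = 1714.19
Landed cost (A) = invoice 60592.50 + 1714.19 + duty 2619.30 = 64925.99
Supplier B (FOB):
CIF value = FOB price + freight + insurance = 49545.73 + 5821.57 + 321.45 = 55688.75
Import duty = 55688.75 × 4.3% = 2394.62
Buyer bears (B): 5821.57 + 321.45 + 112.60 + 131.45 + 1148.69 = 7535.76
Landed cost (B) = invoice 49545.73 + 7535.76 + duty 2394.62 = 59476.11
Difference = |64925.99 − 59476.11| = 5449.88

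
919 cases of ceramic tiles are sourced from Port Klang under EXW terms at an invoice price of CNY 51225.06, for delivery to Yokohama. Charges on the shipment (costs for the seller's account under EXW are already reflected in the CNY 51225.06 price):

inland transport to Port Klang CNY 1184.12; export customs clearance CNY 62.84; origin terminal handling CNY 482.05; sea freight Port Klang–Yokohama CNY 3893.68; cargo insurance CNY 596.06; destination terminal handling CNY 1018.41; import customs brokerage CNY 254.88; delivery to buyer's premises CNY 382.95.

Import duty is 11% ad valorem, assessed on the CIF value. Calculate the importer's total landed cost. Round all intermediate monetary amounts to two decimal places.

Total landed cost: CNY 65418.87

EXW: the seller makes goods available at their premises; the buyer bears all onward costs.
CIF value = EXW price + inland to port + export clearance + origin terminal + freight + insurance = 51225.06 + 1184.12 + 62.84 + 482.05 + 3893.68 + 596.06 = 57443.81
Import duty = 57443.81 × 11% = 6318.82
Buyer bears: inland to port 1184.12 + export clearance 62.84 + origin terminal 482.05 + freight 3893.68 + insurance 596.06 + destination terminal 1018.41 + brokerage 254.88 + delivery 382.95 + duty 6318.82 = 14193.81
Landed cost = invoice 51225.06 + 14193.81 = 65418.87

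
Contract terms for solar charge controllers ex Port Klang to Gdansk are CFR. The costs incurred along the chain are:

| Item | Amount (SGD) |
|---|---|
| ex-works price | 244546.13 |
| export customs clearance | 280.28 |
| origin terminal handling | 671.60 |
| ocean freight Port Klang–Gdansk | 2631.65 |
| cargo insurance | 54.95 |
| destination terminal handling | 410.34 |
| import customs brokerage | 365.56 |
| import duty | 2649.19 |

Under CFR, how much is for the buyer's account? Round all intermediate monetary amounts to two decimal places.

CFR: the seller pays costs through ocean freight to the destination port, but not insurance.
Seller's account: goods 244546.13 + export clearance 280.28 + origin terminal 671.60 + freight 2631.65 = 248129.66
Buyer's account: insurance 54.95 + destination terminal 410.34 + brokerage 365.56 + duty 2649.19 = 3480.04

Buyer's account: SGD 3480.04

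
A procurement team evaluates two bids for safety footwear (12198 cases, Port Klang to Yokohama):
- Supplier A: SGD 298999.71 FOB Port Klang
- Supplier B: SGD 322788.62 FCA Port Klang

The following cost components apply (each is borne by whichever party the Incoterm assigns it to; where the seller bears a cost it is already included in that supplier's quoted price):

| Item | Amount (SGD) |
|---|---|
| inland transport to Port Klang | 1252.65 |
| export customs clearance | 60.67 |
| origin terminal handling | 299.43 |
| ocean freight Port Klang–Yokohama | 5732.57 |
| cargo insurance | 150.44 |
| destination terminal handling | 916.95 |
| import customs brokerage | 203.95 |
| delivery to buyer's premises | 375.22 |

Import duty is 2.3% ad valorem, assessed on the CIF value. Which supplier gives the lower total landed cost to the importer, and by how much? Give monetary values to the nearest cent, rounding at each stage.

Supplier A (FOB):
CIF value = FOB price + freight + insurance = 298999.71 + 5732.57 + 150.44 = 304882.72
Import duty = 304882.72 × 2.3% = 7012.30
Buyer bears (A): 5732.57 + 150.44 + 916.95 + 203.95 + 375.22 = 7379.13
Landed cost (A) = invoice 298999.71 + 7379.13 + duty 7012.30 = 313391.14
Supplier B (FCA):
CIF value = FCA price + origin terminal + freight + insurance = 322788.62 + 299.43 + 5732.57 + 150.44 = 328971.06
Import duty = 328971.06 × 2.3% = 7566.33
Buyer bears (B): 299.43 + 5732.57 + 150.44 + 916.95 + 203.95 + 375.22 = 7678.56
Landed cost (B) = invoice 322788.62 + 7678.56 + duty 7566.33 = 338033.51
Difference = |313391.14 − 338033.51| = 24642.37

Supplier A is cheaper by SGD 24642.37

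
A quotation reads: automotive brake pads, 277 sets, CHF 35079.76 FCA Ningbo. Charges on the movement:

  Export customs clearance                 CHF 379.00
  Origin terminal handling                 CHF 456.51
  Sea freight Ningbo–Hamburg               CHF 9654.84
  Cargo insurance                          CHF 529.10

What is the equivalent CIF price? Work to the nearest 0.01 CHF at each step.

CIF price: CHF 45720.21

Not relevant to the conversion: export clearance — on the seller under both FCA and CIF; already in the FCA price and stays in the CIF price.
From FCA to CIF, the seller additionally bears: origin terminal, freight, insurance.
CIF price = 35079.76 + 456.51 + 9654.84 + 529.10 = 45720.21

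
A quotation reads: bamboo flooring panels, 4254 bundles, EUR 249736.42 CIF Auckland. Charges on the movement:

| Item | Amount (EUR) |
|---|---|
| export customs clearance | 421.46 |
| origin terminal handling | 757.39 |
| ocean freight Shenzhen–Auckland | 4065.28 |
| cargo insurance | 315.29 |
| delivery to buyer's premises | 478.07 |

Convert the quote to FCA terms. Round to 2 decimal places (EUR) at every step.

Not relevant to the conversion: export clearance — on the seller under both CIF and FCA; already in the CIF price and stays in the FCA price. delivery — on the buyer under both terms; not part of either seller's price.
From CIF to FCA, the seller no longer bears: origin terminal, freight, insurance.
FCA price = 249736.42 − 757.39 − 4065.28 − 315.29 = 244598.46

FCA price: EUR 244598.46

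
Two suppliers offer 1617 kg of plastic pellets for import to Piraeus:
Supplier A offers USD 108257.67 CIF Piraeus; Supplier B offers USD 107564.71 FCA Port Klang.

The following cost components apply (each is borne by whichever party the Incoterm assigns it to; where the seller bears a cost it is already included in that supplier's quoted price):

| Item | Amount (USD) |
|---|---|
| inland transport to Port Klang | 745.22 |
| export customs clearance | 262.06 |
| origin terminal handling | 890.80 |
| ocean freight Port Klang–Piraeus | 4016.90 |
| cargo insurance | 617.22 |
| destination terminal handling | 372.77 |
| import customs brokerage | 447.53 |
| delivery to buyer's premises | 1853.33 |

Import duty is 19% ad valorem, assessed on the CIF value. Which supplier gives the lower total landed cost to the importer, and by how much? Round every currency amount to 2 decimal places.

Supplier A (CIF):
The CIF price already equals the CIF value: 108257.67
Import duty = 108257.67 × 19% = 20568.96
Buyer bears (A): 372.77 + 447.53 + 1853.33 = 2673.63
Landed cost (A) = invoice 108257.67 + 2673.63 + duty 20568.96 = 131500.26
Supplier B (FCA):
CIF value = FCA price + origin terminal + freight + insurance = 107564.71 + 890.80 + 4016.90 + 617.22 = 113089.63
Import duty = 113089.63 × 19% = 21487.03
Buyer bears (B): 890.80 + 4016.90 + 617.22 + 372.77 + 447.53 + 1853.33 = 8198.55
Landed cost (B) = invoice 107564.71 + 8198.55 + duty 21487.03 = 137250.29
Difference = |131500.26 − 137250.29| = 5750.03

Supplier A is cheaper by USD 5750.03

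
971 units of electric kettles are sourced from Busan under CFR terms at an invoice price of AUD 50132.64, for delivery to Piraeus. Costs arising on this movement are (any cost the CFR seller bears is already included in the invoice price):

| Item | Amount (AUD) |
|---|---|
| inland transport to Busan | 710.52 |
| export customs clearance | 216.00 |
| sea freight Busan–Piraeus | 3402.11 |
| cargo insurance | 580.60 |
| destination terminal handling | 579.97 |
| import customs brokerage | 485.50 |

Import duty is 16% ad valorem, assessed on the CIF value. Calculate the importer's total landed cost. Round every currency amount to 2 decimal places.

CFR: the seller pays costs through ocean freight to the destination port, but not insurance.
Already in the invoice (seller's account under CFR): inland to port, export clearance, freight — exclude.
CIF value = CFR price + insurance = 50132.64 + 580.60 = 50713.24
Import duty = 50713.24 × 16% = 8114.12
Buyer bears: insurance 580.60 + destination terminal 579.97 + brokerage 485.50 + duty 8114.12 = 9760.19
Landed cost = invoice 50132.64 + 9760.19 = 59892.83

Total landed cost: AUD 59892.83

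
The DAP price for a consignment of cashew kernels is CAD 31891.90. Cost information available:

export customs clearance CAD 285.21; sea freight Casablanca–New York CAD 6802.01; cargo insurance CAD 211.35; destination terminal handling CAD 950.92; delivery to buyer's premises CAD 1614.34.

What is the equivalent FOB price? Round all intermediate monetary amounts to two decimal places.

FOB price: CAD 22313.28

Not relevant to the conversion: export clearance — on the seller under both DAP and FOB; already in the DAP price and stays in the FOB price.
From DAP to FOB, the seller no longer bears: freight, insurance, destination terminal, delivery.
FOB price = 31891.90 − 6802.01 − 211.35 − 950.92 − 1614.34 = 22313.28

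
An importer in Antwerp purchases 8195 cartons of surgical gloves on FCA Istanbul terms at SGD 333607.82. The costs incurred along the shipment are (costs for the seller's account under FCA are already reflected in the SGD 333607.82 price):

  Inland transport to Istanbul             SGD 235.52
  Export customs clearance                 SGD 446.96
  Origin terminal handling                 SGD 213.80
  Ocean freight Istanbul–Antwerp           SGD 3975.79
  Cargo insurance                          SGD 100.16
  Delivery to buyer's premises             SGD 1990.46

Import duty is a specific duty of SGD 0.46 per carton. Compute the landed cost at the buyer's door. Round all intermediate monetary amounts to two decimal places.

Total landed cost: SGD 343657.73

FCA: the seller delivers export-cleared goods to the carrier; the buyer bears costs from that point.
Already in the invoice (seller's account under FCA): inland to port, export clearance — exclude.
CIF value = FCA price + origin terminal + freight + insurance = 333607.82 + 213.80 + 3975.79 + 100.16 = 337897.57
Import duty = 8195 × 0.46 = 3769.70
Buyer bears: origin terminal 213.80 + freight 3975.79 + insurance 100.16 + delivery 1990.46 + duty 3769.70 = 10049.91
Landed cost = invoice 333607.82 + 10049.91 = 343657.73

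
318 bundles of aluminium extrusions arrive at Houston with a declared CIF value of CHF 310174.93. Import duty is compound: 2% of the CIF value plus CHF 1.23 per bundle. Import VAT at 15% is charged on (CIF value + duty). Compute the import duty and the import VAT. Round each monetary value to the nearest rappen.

Import duty: CHF 6594.64; import VAT: CHF 47515.44

Ad valorem component: 310174.93 × 2% = 6203.50
Specific component: 318 × 1.23 = 391.14
Import duty = 6203.50 + 391.14 = 6594.64
VAT base = CIF + duty = 310174.93 + 6594.64 = 316769.57
Import VAT = 316769.57 × 15% = 47515.44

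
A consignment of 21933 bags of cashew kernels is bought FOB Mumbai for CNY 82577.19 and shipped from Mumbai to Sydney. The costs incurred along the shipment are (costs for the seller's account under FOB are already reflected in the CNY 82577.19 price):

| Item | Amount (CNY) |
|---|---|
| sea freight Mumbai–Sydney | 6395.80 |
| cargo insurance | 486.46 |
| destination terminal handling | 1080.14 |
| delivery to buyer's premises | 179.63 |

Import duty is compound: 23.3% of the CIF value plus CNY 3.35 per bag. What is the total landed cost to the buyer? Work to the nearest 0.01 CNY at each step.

Total landed cost: CNY 185038.82

FOB: the seller bears costs until goods are on board at the origin port; the buyer bears freight, insurance and all costs thereafter.
CIF value = FOB price + freight + insurance = 82577.19 + 6395.80 + 486.46 = 89459.45
Ad valorem component: 89459.45 × 23.3% = 20844.05
Specific component: 21933 × 3.35 = 73475.55
Import duty = 20844.05 + 73475.55 = 94319.60
Buyer bears: freight 6395.80 + insurance 486.46 + destination terminal 1080.14 + delivery 179.63 + duty 94319.60 = 102461.63
Landed cost = invoice 82577.19 + 102461.63 = 185038.82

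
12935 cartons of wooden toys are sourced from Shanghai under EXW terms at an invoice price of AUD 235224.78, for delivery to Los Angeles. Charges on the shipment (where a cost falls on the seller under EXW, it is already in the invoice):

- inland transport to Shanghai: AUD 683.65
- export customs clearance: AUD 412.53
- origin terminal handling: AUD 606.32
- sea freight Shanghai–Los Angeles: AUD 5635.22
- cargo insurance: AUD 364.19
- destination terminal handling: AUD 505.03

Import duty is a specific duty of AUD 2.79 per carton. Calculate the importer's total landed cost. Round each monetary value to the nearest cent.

Total landed cost: AUD 279520.37

EXW: the seller makes goods available at their premises; the buyer bears all onward costs.
CIF value = EXW price + inland to port + export clearance + origin terminal + freight + insurance = 235224.78 + 683.65 + 412.53 + 606.32 + 5635.22 + 364.19 = 242926.69
Import duty = 12935 × 2.79 = 36088.65
Buyer bears: inland to port 683.65 + export clearance 412.53 + origin terminal 606.32 + freight 5635.22 + insurance 364.19 + destination terminal 505.03 + duty 36088.65 = 44295.59
Landed cost = invoice 235224.78 + 44295.59 = 279520.37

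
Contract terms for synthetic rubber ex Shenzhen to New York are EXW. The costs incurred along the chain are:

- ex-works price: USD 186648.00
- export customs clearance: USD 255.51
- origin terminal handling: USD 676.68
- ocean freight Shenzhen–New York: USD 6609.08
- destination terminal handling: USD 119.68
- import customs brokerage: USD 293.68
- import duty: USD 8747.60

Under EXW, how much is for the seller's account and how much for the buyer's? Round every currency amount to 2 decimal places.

Seller: USD 186648.00; buyer: USD 16702.23

EXW: the seller makes goods available at their premises; the buyer bears all onward costs.
Seller's account: goods 186648.00 = 186648.00
Buyer's account: export clearance 255.51 + origin terminal 676.68 + freight 6609.08 + destination terminal 119.68 + brokerage 293.68 + duty 8747.60 = 16702.23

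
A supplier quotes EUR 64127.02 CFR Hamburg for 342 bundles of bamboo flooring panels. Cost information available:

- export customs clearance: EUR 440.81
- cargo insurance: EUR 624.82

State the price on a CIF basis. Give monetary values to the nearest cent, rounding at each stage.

CIF price: EUR 64751.84

Not relevant to the conversion: export clearance — on the seller under both CFR and CIF; already in the CFR price and stays in the CIF price.
From CFR to CIF, the seller additionally bears: insurance.
CIF price = 64127.02 + 624.82 = 64751.84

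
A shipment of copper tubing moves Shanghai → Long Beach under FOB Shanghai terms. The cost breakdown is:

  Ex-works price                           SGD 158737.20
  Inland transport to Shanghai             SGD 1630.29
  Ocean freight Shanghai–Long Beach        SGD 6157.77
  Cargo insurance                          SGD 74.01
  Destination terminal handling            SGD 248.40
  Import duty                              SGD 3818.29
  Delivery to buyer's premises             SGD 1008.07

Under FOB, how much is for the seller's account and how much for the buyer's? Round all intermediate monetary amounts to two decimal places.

Seller: SGD 160367.49; buyer: SGD 11306.54

FOB: the seller bears costs until goods are on board at the origin port; the buyer bears freight, insurance and all costs thereafter.
Seller's account: goods 158737.20 + inland to port 1630.29 = 160367.49
Buyer's account: freight 6157.77 + insurance 74.01 + destination terminal 248.40 + duty 3818.29 + delivery 1008.07 = 11306.54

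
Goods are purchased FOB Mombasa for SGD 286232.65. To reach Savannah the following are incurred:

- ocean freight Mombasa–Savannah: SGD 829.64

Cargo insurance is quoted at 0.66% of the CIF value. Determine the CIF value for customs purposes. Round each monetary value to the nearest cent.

CIF value: SGD 288969.49

Let C be the CIF value. C = FOB price + freight + 0.66% × C
C − 0.66% × C = 286232.65 + 829.64
0.9934 × C = 287062.29
C = 287062.29 / 0.9934 = 288969.49
Insurance premium = 0.66% × 288969.49 = 1907.20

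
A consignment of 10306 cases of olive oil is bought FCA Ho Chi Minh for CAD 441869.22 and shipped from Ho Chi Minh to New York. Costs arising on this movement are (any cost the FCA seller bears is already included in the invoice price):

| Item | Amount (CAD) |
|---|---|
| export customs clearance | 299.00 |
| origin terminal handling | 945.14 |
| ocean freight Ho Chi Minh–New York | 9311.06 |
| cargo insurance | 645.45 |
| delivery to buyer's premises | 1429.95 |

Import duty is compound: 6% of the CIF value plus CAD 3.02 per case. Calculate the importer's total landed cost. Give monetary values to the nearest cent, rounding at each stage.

FCA: the seller delivers export-cleared goods to the carrier; the buyer bears costs from that point.
Already in the invoice (seller's account under FCA): export clearance — exclude.
CIF value = FCA price + origin terminal + freight + insurance = 441869.22 + 945.14 + 9311.06 + 645.45 = 452770.87
Ad valorem component: 452770.87 × 6% = 27166.25
Specific component: 10306 × 3.02 = 31124.12
Import duty = 27166.25 + 31124.12 = 58290.37
Buyer bears: origin terminal 945.14 + freight 9311.06 + insurance 645.45 + delivery 1429.95 + duty 58290.37 = 70621.97
Landed cost = invoice 441869.22 + 70621.97 = 512491.19

Total landed cost: CAD 512491.19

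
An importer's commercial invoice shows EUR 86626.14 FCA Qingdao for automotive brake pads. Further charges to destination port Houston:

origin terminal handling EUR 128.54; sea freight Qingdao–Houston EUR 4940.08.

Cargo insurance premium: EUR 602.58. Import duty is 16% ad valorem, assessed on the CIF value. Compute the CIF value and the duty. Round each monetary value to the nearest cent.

CIF value: EUR 92297.34; import duty: EUR 14767.57

CIF = FCA price + pre-shipment costs + freight + insurance
CIF = 86626.14 + 128.54 + 4940.08 + 602.58 = 92297.34
Import duty = 92297.34 × 16% = 14767.57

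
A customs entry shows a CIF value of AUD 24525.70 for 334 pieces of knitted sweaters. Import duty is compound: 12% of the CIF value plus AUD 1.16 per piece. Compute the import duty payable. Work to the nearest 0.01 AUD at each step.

Import duty: AUD 3330.52

Ad valorem component: 24525.70 × 12% = 2943.08
Specific component: 334 × 1.16 = 387.44
Import duty = 2943.08 + 387.44 = 3330.52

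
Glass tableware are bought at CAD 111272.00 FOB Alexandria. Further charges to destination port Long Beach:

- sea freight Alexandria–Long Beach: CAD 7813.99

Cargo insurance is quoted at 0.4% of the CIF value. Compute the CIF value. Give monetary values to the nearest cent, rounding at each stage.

CIF value: CAD 119564.25

Let C be the CIF value. C = FOB price + freight + 0.4% × C
C − 0.4% × C = 111272.00 + 7813.99
0.996 × C = 119085.99
C = 119085.99 / 0.996 = 119564.25
Insurance premium = 0.4% × 119564.25 = 478.26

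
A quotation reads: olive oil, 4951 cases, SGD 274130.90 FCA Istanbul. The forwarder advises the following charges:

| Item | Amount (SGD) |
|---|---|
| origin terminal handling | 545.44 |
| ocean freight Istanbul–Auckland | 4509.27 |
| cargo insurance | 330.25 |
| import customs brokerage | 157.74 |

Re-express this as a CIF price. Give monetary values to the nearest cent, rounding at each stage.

CIF price: SGD 279515.86

Not relevant to the conversion: brokerage — on the buyer under both terms; not part of either seller's price.
From FCA to CIF, the seller additionally bears: origin terminal, freight, insurance.
CIF price = 274130.90 + 545.44 + 4509.27 + 330.25 = 279515.86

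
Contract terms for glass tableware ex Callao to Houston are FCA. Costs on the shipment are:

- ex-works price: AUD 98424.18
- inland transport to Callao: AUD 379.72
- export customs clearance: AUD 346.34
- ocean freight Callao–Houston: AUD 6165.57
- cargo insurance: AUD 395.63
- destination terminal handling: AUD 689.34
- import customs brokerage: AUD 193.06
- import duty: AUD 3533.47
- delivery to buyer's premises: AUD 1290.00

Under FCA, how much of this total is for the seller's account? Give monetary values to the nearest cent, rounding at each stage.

Seller's account: AUD 99150.24

FCA: the seller delivers export-cleared goods to the carrier; the buyer bears costs from that point.
Seller's account: goods 98424.18 + inland to port 379.72 + export clearance 346.34 = 99150.24
Buyer's account: freight 6165.57 + insurance 395.63 + destination terminal 689.34 + brokerage 193.06 + duty 3533.47 + delivery 1290.00 = 12267.07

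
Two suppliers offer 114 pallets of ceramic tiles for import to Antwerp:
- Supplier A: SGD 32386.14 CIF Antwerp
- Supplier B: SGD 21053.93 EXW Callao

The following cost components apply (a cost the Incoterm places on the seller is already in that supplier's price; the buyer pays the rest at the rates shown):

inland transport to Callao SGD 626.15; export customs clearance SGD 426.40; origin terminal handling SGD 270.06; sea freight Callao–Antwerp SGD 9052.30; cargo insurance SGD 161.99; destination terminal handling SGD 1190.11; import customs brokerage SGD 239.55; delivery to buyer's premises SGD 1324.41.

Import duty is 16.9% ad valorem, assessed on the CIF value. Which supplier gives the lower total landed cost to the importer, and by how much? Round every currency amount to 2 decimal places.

Supplier B is cheaper by SGD 929.72

Supplier A (CIF):
The CIF price already equals the CIF value: 32386.14
Import duty = 32386.14 × 16.9% = 5473.26
Buyer bears (A): 1190.11 + 239.55 + 1324.41 = 2754.07
Landed cost (A) = invoice 32386.14 + 2754.07 + duty 5473.26 = 40613.47
Supplier B (EXW):
CIF value = EXW price + inland to port + export clearance + origin terminal + freight + insurance = 21053.93 + 626.15 + 426.40 + 270.06 + 9052.30 + 161.99 = 31590.83
Import duty = 31590.83 × 16.9% = 5338.85
Buyer bears (B): 626.15 + 426.40 + 270.06 + 9052.30 + 161.99 + 1190.11 + 239.55 + 1324.41 = 13290.97
Landed cost (B) = invoice 21053.93 + 13290.97 + duty 5338.85 = 39683.75
Difference = |40613.47 − 39683.75| = 929.72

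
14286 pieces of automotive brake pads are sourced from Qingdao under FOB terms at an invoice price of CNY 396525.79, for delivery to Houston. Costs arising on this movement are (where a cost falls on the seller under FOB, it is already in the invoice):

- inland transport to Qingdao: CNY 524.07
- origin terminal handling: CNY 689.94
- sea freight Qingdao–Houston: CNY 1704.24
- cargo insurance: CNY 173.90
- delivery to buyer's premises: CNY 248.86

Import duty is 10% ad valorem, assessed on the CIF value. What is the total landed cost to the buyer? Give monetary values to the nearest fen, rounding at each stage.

FOB: the seller bears costs until goods are on board at the origin port; the buyer bears freight, insurance and all costs thereafter.
Already in the invoice (seller's account under FOB): inland to port, origin terminal — exclude.
CIF value = FOB price + freight + insurance = 396525.79 + 1704.24 + 173.90 = 398403.93
Import duty = 398403.93 × 10% = 39840.39
Buyer bears: freight 1704.24 + insurance 173.90 + delivery 248.86 + duty 39840.39 = 41967.39
Landed cost = invoice 396525.79 + 41967.39 = 438493.18

Total landed cost: CNY 438493.18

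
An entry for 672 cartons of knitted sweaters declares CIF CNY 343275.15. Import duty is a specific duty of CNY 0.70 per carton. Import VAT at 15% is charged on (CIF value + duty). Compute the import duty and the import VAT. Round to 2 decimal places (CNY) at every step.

Import duty = 672 × 0.70 = 470.40
VAT base = CIF + duty = 343275.15 + 470.40 = 343745.55
Import VAT = 343745.55 × 15% = 51561.83

Import duty: CNY 470.40; import VAT: CNY 51561.83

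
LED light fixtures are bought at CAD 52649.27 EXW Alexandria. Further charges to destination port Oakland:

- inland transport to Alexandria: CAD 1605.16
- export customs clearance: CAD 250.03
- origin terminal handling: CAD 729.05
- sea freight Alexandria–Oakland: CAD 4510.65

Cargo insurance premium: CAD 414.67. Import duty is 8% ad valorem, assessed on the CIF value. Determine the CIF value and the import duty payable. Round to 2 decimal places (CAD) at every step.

CIF value: CAD 60158.83; import duty: CAD 4812.71

CIF = EXW price + pre-shipment costs + freight + insurance
CIF = 52649.27 + 1605.16 + 250.03 + 729.05 + 4510.65 + 414.67 = 60158.83
Import duty = 60158.83 × 8% = 4812.71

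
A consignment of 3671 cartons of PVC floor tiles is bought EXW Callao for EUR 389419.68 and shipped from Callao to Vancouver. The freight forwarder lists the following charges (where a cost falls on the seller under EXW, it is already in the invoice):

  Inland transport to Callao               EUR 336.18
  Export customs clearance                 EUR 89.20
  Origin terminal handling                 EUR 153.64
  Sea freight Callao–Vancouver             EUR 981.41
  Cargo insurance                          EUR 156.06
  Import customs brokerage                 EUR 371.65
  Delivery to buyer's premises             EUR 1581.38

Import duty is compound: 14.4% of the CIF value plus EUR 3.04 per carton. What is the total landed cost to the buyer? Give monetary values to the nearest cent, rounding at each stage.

Total landed cost: EUR 460572.65

EXW: the seller makes goods available at their premises; the buyer bears all onward costs.
CIF value = EXW price + inland to port + export clearance + origin terminal + freight + insurance = 389419.68 + 336.18 + 89.20 + 153.64 + 981.41 + 156.06 = 391136.17
Ad valorem component: 391136.17 × 14.4% = 56323.61
Specific component: 3671 × 3.04 = 11159.84
Import duty = 56323.61 + 11159.84 = 67483.45
Buyer bears: inland to port 336.18 + export clearance 89.20 + origin terminal 153.64 + freight 981.41 + insurance 156.06 + brokerage 371.65 + delivery 1581.38 + duty 67483.45 = 71152.97
Landed cost = invoice 389419.68 + 71152.97 = 460572.65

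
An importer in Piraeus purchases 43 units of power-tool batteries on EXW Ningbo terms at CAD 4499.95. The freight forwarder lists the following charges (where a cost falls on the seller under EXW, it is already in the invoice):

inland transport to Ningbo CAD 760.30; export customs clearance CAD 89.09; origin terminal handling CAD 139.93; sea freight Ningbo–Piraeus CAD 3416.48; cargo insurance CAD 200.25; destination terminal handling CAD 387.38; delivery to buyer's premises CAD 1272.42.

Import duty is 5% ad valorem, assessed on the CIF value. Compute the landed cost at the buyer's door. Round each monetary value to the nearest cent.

Total landed cost: CAD 11221.10

EXW: the seller makes goods available at their premises; the buyer bears all onward costs.
CIF value = EXW price + inland to port + export clearance + origin terminal + freight + insurance = 4499.95 + 760.30 + 89.09 + 139.93 + 3416.48 + 200.25 = 9106.00
Import duty = 9106.00 × 5% = 455.30
Buyer bears: inland to port 760.30 + export clearance 89.09 + origin terminal 139.93 + freight 3416.48 + insurance 200.25 + destination terminal 387.38 + delivery 1272.42 + duty 455.30 = 6721.15
Landed cost = invoice 4499.95 + 6721.15 = 11221.10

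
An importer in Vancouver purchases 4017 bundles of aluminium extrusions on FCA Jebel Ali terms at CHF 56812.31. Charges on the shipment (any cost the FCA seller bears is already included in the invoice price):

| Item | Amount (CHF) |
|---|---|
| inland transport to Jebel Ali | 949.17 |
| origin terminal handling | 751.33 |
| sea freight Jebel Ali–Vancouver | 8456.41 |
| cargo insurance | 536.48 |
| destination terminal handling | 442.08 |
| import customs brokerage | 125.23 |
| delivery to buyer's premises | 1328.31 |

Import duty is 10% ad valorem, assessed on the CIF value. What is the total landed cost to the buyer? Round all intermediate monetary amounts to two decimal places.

FCA: the seller delivers export-cleared goods to the carrier; the buyer bears costs from that point.
Already in the invoice (seller's account under FCA): inland to port — exclude.
CIF value = FCA price + origin terminal + freight + insurance = 56812.31 + 751.33 + 8456.41 + 536.48 = 66556.53
Import duty = 66556.53 × 10% = 6655.65
Buyer bears: origin terminal 751.33 + freight 8456.41 + insurance 536.48 + destination terminal 442.08 + brokerage 125.23 + delivery 1328.31 + duty 6655.65 = 18295.49
Landed cost = invoice 56812.31 + 18295.49 = 75107.80

Total landed cost: CHF 75107.80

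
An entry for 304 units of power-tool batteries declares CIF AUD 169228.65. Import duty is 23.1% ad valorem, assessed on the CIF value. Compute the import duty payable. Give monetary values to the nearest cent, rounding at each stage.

Import duty: AUD 39091.82

Import duty = 169228.65 × 23.1% = 39091.82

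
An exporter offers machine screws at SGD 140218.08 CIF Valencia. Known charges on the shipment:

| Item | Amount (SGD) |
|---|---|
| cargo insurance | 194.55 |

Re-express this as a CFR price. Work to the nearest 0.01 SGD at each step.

From CIF to CFR, the seller no longer bears: insurance.
CFR price = 140218.08 − 194.55 = 140023.53

CFR price: SGD 140023.53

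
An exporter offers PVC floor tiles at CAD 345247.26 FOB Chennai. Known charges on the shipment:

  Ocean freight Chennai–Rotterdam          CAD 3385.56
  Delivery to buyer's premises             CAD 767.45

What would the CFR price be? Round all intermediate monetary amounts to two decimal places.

Not relevant to the conversion: delivery — on the buyer under both terms; not part of either seller's price.
From FOB to CFR, the seller additionally bears: freight.
CFR price = 345247.26 + 3385.56 = 348632.82

CFR price: CAD 348632.82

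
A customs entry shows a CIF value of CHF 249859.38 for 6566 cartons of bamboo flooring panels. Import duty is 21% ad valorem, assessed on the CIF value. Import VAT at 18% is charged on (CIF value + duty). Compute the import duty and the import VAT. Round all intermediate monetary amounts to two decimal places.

Import duty = 249859.38 × 21% = 52470.47
VAT base = CIF + duty = 249859.38 + 52470.47 = 302329.85
Import VAT = 302329.85 × 18% = 54419.37

Import duty: CHF 52470.47; import VAT: CHF 54419.37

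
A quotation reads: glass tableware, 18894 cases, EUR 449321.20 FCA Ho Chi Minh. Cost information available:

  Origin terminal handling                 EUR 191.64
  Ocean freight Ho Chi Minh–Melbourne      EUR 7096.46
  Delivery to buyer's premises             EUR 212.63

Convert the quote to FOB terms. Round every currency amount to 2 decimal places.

FOB price: EUR 449512.84

Not relevant to the conversion: freight, delivery — on the buyer under both terms; not part of either seller's price.
From FCA to FOB, the seller additionally bears: origin terminal.
FOB price = 449321.20 + 191.64 = 449512.84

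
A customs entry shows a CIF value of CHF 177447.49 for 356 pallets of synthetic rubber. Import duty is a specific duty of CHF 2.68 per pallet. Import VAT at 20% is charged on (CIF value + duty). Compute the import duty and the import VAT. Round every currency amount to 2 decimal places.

Import duty: CHF 954.08; import VAT: CHF 35680.31

Import duty = 356 × 2.68 = 954.08
VAT base = CIF + duty = 177447.49 + 954.08 = 178401.57
Import VAT = 178401.57 × 20% = 35680.31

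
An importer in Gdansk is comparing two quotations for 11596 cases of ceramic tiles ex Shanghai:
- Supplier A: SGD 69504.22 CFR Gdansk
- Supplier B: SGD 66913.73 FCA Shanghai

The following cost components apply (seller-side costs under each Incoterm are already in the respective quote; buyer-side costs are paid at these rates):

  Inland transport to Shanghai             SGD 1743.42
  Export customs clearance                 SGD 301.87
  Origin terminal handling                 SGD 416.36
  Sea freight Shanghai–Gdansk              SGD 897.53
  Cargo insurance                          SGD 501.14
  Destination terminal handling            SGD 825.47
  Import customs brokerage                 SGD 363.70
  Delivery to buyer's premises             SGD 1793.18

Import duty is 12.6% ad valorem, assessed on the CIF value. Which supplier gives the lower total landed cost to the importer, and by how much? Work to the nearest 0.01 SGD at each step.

Supplier B is cheaper by SGD 1437.46

Supplier A (CFR):
CIF value = CFR price + insurance = 69504.22 + 501.14 = 70005.36
Import duty = 70005.36 × 12.6% = 8820.68
Buyer bears (A): 501.14 + 825.47 + 363.70 + 1793.18 = 3483.49
Landed cost (A) = invoice 69504.22 + 3483.49 + duty 8820.68 = 81808.39
Supplier B (FCA):
CIF value = FCA price + origin terminal + freight + insurance = 66913.73 + 416.36 + 897.53 + 501.14 = 68728.76
Import duty = 68728.76 × 12.6% = 8659.82
Buyer bears (B): 416.36 + 897.53 + 501.14 + 825.47 + 363.70 + 1793.18 = 4797.38
Landed cost (B) = invoice 66913.73 + 4797.38 + duty 8659.82 = 80370.93
Difference = |81808.39 − 80370.93| = 1437.46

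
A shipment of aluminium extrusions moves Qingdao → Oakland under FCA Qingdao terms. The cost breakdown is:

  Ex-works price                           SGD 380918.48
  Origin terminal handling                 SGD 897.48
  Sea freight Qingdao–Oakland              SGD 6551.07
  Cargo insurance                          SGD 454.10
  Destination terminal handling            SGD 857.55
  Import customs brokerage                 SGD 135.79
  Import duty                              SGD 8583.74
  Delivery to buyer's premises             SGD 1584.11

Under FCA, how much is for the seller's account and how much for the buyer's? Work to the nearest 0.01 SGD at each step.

FCA: the seller delivers export-cleared goods to the carrier; the buyer bears costs from that point.
Seller's account: goods 380918.48 = 380918.48
Buyer's account: origin terminal 897.48 + freight 6551.07 + insurance 454.10 + destination terminal 857.55 + brokerage 135.79 + duty 8583.74 + delivery 1584.11 = 19063.84

Seller: SGD 380918.48; buyer: SGD 19063.84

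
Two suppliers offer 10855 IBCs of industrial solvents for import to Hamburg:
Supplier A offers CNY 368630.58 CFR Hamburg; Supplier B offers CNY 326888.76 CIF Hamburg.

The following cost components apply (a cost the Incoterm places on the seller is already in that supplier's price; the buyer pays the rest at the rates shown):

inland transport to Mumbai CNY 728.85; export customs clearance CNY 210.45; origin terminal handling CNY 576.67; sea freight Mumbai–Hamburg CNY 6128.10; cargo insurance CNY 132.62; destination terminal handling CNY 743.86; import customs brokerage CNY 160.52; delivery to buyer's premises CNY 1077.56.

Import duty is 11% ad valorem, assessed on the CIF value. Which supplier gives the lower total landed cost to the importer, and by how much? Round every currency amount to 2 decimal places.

Supplier B is cheaper by CNY 46480.63

Supplier A (CFR):
CIF value = CFR price + insurance = 368630.58 + 132.62 = 368763.20
Import duty = 368763.20 × 11% = 40563.95
Buyer bears (A): 132.62 + 743.86 + 160.52 + 1077.56 = 2114.56
Landed cost (A) = invoice 368630.58 + 2114.56 + duty 40563.95 = 411309.09
Supplier B (CIF):
The CIF price already equals the CIF value: 326888.76
Import duty = 326888.76 × 11% = 35957.76
Buyer bears (B): 743.86 + 160.52 + 1077.56 = 1981.94
Landed cost (B) = invoice 326888.76 + 1981.94 + duty 35957.76 = 364828.46
Difference = |411309.09 − 364828.46| = 46480.63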